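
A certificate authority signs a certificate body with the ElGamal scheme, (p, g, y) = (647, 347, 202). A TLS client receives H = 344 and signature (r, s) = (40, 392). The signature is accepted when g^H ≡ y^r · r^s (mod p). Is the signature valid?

invalid

Left side g^H mod p:
347^2 = 120409 ≡ 67
347^4 ≡ 67^2 = 4489 ≡ 607
347^8 ≡ 607^2 = 368449 ≡ 306
347^16 ≡ 306^2 = 93636 ≡ 468
347^32 ≡ 468^2 = 219024 ≡ 338
347^64 ≡ 338^2 = 114244 ≡ 372
347^128 ≡ 372^2 = 138384 ≡ 573
347^256 ≡ 573^2 = 328329 ≡ 300
344 = 256 + 64 + 16 + 8, so 347^344 ≡ 300·372·468·306 ≡ 607 (mod 647)
Right side y^r · r^s mod p:
202^2 = 40804 ≡ 43
202^4 ≡ 43^2 = 1849 ≡ 555
202^8 ≡ 555^2 = 308025 ≡ 53
202^16 ≡ 53^2 = 2809 ≡ 221
202^32 ≡ 221^2 = 48841 ≡ 316
40 = 32 + 8, so 202^40 ≡ 316·53 ≡ 573 (mod 647)
40^2 = 1600 ≡ 306
40^4 ≡ 306^2 = 93636 ≡ 468
40^8 ≡ 468^2 = 219024 ≡ 338
40^16 ≡ 338^2 = 114244 ≡ 372
40^32 ≡ 372^2 = 138384 ≡ 573
40^64 ≡ 573^2 = 328329 ≡ 300
40^128 ≡ 300^2 = 90000 ≡ 67
40^256 ≡ 67^2 = 4489 ≡ 607
392 = 256 + 128 + 8, so 40^392 ≡ 607·67·338 ≡ 607 (mod 647)
573·607 = 347811 ≡ 372 (mod 647)
607 ≠ 372, so verification fails.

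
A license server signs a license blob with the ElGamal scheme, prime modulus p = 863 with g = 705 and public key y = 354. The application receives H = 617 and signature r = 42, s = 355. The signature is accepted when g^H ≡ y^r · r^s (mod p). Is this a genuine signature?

Left side g^H mod p:
705^2 = 497025 ≡ 800
705^4 ≡ 800^2 = 640000 ≡ 517
705^8 ≡ 517^2 = 267289 ≡ 622
705^16 ≡ 622^2 = 386884 ≡ 260
705^32 ≡ 260^2 = 67600 ≡ 286
705^64 ≡ 286^2 = 81796 ≡ 674
705^128 ≡ 674^2 = 454276 ≡ 338
705^256 ≡ 338^2 = 114244 ≡ 328
705^512 ≡ 328^2 = 107584 ≡ 572
617 = 512 + 64 + 32 + 8 + 1, so 705^617 ≡ 572·674·286·622·705 ≡ 27 (mod 863)
Right side y^r · r^s mod p:
354^2 = 125316 ≡ 181
354^4 ≡ 181^2 = 32761 ≡ 830
354^8 ≡ 830^2 = 688900 ≡ 226
354^16 ≡ 226^2 = 51076 ≡ 159
354^32 ≡ 159^2 = 25281 ≡ 254
42 = 32 + 8 + 2, so 354^42 ≡ 254·226·181 ≡ 467 (mod 863)
42^2 = 1764 ≡ 38
42^4 ≡ 38^2 = 1444 ≡ 581
42^8 ≡ 581^2 = 337561 ≡ 128
42^16 ≡ 128^2 = 16384 ≡ 850
42^32 ≡ 850^2 = 722500 ≡ 169
42^64 ≡ 169^2 = 28561 ≡ 82
42^128 ≡ 82^2 = 6724 ≡ 683
42^256 ≡ 683^2 = 466489 ≡ 469
355 = 256 + 64 + 32 + 2 + 1, so 42^355 ≡ 469·82·169·38·42 ≡ 479 (mod 863)
467·479 = 223693 ≡ 176 (mod 863)
27 ≠ 176, so verification fails.

forged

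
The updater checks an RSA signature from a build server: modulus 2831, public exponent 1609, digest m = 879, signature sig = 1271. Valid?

sig^1609 mod 2831 = 879
Since 879 equals the digest 879, verification succeeds.

yes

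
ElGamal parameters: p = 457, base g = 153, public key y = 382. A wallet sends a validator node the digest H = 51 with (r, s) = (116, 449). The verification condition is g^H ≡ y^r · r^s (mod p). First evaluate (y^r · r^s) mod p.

347

382^2 = 145924 ≡ 141
382^4 ≡ 141^2 = 19881 ≡ 230
382^8 ≡ 230^2 = 52900 ≡ 345
382^16 ≡ 345^2 = 119025 ≡ 205
382^32 ≡ 205^2 = 42025 ≡ 438
382^64 ≡ 438^2 = 191844 ≡ 361
116 = 64 + 32 + 16 + 4, so 382^116 ≡ 361·438·205·230 ≡ 141 (mod 457)
116^2 = 13456 ≡ 203
116^4 ≡ 203^2 = 41209 ≡ 79
116^8 ≡ 79^2 = 6241 ≡ 300
116^16 ≡ 300^2 = 90000 ≡ 428
116^32 ≡ 428^2 = 183184 ≡ 384
116^64 ≡ 384^2 = 147456 ≡ 302
116^128 ≡ 302^2 = 91204 ≡ 261
116^256 ≡ 261^2 = 68121 ≡ 28
449 = 256 + 128 + 64 + 1, so 116^449 ≡ 28·261·302·116 ≡ 171 (mod 457)
y^r · r^s ≡ 141·171 = 24111 ≡ 347 (mod 457)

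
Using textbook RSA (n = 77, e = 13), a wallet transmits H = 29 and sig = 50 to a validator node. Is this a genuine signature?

sig^2 ≡ 50^2 = 2500 ≡ 36
sig^4 ≡ 36^2 = 1296 ≡ 64
sig^8 ≡ 64^2 = 4096 ≡ 15
13 = 8 + 4 + 1, so sig^13 ≡ 15·64·50 ≡ 29 (mod 77)
sig^13 mod 77 = 29 matches H.

genuine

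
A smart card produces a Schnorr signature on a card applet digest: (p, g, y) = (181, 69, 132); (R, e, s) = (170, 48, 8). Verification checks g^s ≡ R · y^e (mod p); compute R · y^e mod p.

170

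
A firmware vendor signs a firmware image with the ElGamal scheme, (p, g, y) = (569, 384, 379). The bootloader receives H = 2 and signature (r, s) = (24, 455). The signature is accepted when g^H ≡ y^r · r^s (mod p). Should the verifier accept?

reject

Left side g^H mod p:
384^2 mod 569 = 85
Right side y^r · r^s mod p:
379^24 mod 569 = 478
24^455 mod 569 = 193
478·193 = 92254 ≡ 76 (mod 569)
85 ≠ 76, so verification fails.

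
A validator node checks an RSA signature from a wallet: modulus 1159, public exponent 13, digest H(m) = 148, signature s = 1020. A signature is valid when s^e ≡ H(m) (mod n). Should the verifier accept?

accept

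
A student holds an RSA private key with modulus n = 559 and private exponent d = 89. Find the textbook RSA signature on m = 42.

386

Squares mod 559: m^1≡42, m^2≡87, m^4≡302, m^8≡87, m^16≡302, m^32≡87, m^64≡302
89 = 64 + 16 + 8 + 1, so m^89 ≡ 302·302·87·42 ≡ 386 (mod 559)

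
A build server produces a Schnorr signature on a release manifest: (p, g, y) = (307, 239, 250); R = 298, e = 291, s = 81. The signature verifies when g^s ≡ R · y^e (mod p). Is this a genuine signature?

forged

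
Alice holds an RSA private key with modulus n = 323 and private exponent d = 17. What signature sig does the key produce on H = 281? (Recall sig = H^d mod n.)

128

H^17 mod 323 = 128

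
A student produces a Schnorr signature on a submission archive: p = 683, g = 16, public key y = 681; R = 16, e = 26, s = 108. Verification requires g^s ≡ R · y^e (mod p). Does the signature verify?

g^s mod p:
Squares mod 683: 16^1≡16, 16^2≡256, 16^4≡651, 16^8≡341, 16^16≡171, 16^32≡555, 16^64≡675
108 = 64 + 32 + 8 + 4, so 16^108 ≡ 675·555·341·651 ≡ 675 (mod 683)
R · y^e mod p:
Squares mod 683: 681^1≡681, 681^2≡4, 681^4≡16, 681^8≡256, 681^16≡651
26 = 16 + 8 + 2, so 681^26 ≡ 651·256·4 ≡ 16 (mod 683)
16·16 = 256 ≡ 256 (mod 683)
675 ≠ 256; the check fails.

does not verify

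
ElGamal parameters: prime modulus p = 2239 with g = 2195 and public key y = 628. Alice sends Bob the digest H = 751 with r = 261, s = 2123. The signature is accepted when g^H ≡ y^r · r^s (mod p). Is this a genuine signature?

Left side g^H mod p:
2195^2 = 4818025 ≡ 1936
2195^4 ≡ 1936^2 = 3748096 ≡ 10
2195^8 ≡ 10^2 = 100
2195^16 ≡ 100^2 = 10000 ≡ 1044
2195^32 ≡ 1044^2 = 1089936 ≡ 1782
2195^64 ≡ 1782^2 = 3175524 ≡ 622
2195^128 ≡ 622^2 = 386884 ≡ 1776
2195^256 ≡ 1776^2 = 3154176 ≡ 1664
2195^512 ≡ 1664^2 = 2768896 ≡ 1492
751 = 512 + 128 + 64 + 32 + 8 + 4 + 2 + 1, so 2195^751 ≡ 1492·1776·622·1782·100·10·1936·2195 ≡ 378 (mod 2239)
Right side y^r · r^s mod p:
628^2 = 394384 ≡ 320
628^4 ≡ 320^2 = 102400 ≡ 1645
628^8 ≡ 1645^2 = 2706025 ≡ 1313
628^16 ≡ 1313^2 = 1723969 ≡ 2178
628^32 ≡ 2178^2 = 4743684 ≡ 1482
628^64 ≡ 1482^2 = 2196324 ≡ 2104
628^128 ≡ 2104^2 = 4426816 ≡ 313
628^256 ≡ 313^2 = 97969 ≡ 1692
261 = 256 + 4 + 1, so 628^261 ≡ 1692·1645·628 ≡ 1717 (mod 2239)
261^2 = 68121 ≡ 951
261^4 ≡ 951^2 = 904401 ≡ 2084
261^8 ≡ 2084^2 = 4343056 ≡ 1635
261^16 ≡ 1635^2 = 2673225 ≡ 2098
261^32 ≡ 2098^2 = 4401604 ≡ 1969
261^64 ≡ 1969^2 = 3876961 ≡ 1252
261^128 ≡ 1252^2 = 1567504 ≡ 204
261^256 ≡ 204^2 = 41616 ≡ 1314
261^512 ≡ 1314^2 = 1726596 ≡ 327
261^1024 ≡ 327^2 = 106929 ≡ 1696
261^2048 ≡ 1696^2 = 2876416 ≡ 1540
2123 = 2048 + 64 + 8 + 2 + 1, so 261^2123 ≡ 1540·1252·1635·951·261 ≡ 453 (mod 2239)
1717·453 = 777801 ≡ 868 (mod 2239)
378 ≠ 868, so verification fails.

forged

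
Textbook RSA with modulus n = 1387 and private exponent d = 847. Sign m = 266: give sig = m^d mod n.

247

Squares mod 1387: m^1≡266, m^2≡19, m^4≡361, m^8≡1330, m^16≡475, m^32≡931, m^64≡1273, m^128≡513, m^256≡1026, m^512≡1330
847 = 512 + 256 + 64 + 8 + 4 + 2 + 1, so m^847 ≡ 1330·1026·1273·1330·361·19·266 ≡ 247 (mod 1387)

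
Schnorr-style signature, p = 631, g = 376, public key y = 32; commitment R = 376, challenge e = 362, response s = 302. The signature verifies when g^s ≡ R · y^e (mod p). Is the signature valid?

valid

g^s mod p:
Squares mod 631: 376^1≡376, 376^2≡32, 376^4≡393, 376^8≡485, 376^16≡493, 376^32≡114, 376^64≡376, 376^128≡32, 376^256≡393
302 = 256 + 32 + 8 + 4 + 2, so 376^302 ≡ 393·114·485·393·32 ≡ 114 (mod 631)
R · y^e mod p:
Squares mod 631: 32^1≡32, 32^2≡393, 32^4≡485, 32^8≡493, 32^16≡114, 32^32≡376, 32^64≡32, 32^128≡393, 32^256≡485
362 = 256 + 64 + 32 + 8 + 2, so 32^362 ≡ 485·32·376·493·393 ≡ 393 (mod 631)
376·393 = 147768 ≡ 114 (mod 631)
114 ≡ 114 (mod 631); signature holds.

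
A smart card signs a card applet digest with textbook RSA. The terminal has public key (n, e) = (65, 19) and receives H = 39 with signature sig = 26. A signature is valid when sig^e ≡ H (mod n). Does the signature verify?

does not verify

Squares mod 65: sig^1≡26, sig^2≡26, sig^4≡26, sig^8≡26, sig^16≡26
19 = 16 + 2 + 1, so sig^19 ≡ 26·26·26 ≡ 26 (mod 65)
26 ≠ 39, so verification fails.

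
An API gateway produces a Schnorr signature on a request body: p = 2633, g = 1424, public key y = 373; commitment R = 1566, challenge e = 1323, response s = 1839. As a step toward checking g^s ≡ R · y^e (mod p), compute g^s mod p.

Squares mod 2633: 1424^1≡1424, 1424^2≡366, 1424^4≡2306, 1424^8≡1609, 1424^16≡642, 1424^32≡1416, 1424^64≡1343, 1424^128≡44, 1424^256≡1936, 1424^512≡1337, 1424^1024≡2395
1839 = 1024 + 512 + 256 + 32 + 8 + 4 + 2 + 1, so 1424^1839 ≡ 2395·1337·1936·1416·1609·2306·366·1424 ≡ 268 (mod 2633)

268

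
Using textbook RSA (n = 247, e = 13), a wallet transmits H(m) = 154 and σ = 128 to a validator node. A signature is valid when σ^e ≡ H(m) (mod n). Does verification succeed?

σ^2 ≡ 128^2 = 16384 ≡ 82
σ^4 ≡ 82^2 = 6724 ≡ 55
σ^8 ≡ 55^2 = 3025 ≡ 61
13 = 8 + 4 + 1, so σ^13 ≡ 61·55·128 ≡ 154 (mod 247)
σ^13 mod 247 = 154 matches H(m).

passes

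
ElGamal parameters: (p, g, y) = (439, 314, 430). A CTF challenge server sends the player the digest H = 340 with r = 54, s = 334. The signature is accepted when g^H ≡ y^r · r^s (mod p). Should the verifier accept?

Left side g^H mod p:
314^340 mod 439 = 397
Right side y^r · r^s mod p:
430^54 mod 439 = 282
54^334 mod 439 = 196
282·196 = 55272 ≡ 397 (mod 439)
397 ≡ 397 (mod 439), so the signature is genuine.

accept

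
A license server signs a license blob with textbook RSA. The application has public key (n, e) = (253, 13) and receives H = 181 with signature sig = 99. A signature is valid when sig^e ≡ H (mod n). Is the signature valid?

sig^13 mod 253 = 66
66 ≠ 181, so verification fails.

invalid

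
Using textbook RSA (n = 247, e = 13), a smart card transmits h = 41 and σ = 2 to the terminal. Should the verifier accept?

accept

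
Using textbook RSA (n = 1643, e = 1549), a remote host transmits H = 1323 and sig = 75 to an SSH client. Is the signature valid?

valid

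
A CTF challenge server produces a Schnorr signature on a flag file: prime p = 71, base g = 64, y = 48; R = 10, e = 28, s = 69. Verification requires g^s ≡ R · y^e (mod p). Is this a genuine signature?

g^s mod p:
64^2 = 4096 ≡ 49
64^4 ≡ 49^2 = 2401 ≡ 58
64^8 ≡ 58^2 = 3364 ≡ 27
64^16 ≡ 27^2 = 729 ≡ 19
64^32 ≡ 19^2 = 361 ≡ 6
64^64 ≡ 6^2 = 36
69 = 64 + 4 + 1, so 64^69 ≡ 36·58·64 ≡ 10 (mod 71)
R · y^e mod p:
48^2 = 2304 ≡ 32
48^4 ≡ 32^2 = 1024 ≡ 30
48^8 ≡ 30^2 = 900 ≡ 48
48^16 ≡ 48^2 = 2304 ≡ 32
28 = 16 + 8 + 4, so 48^28 ≡ 32·48·30 ≡ 1 (mod 71)
10·1 = 10 ≡ 10 (mod 71)
10 ≡ 10 (mod 71); signature holds.

genuine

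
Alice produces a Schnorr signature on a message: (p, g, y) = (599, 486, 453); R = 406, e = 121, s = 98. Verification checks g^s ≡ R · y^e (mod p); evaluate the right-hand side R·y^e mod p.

401

453^2 = 205209 ≡ 351
453^4 ≡ 351^2 = 123201 ≡ 406
453^8 ≡ 406^2 = 164836 ≡ 111
453^16 ≡ 111^2 = 12321 ≡ 341
453^32 ≡ 341^2 = 116281 ≡ 75
453^64 ≡ 75^2 = 5625 ≡ 234
121 = 64 + 32 + 16 + 8 + 1, so 453^121 ≡ 234·75·341·111·453 ≡ 150 (mod 599)
R · y^e ≡ 406·150 = 60900 ≡ 401 (mod 599)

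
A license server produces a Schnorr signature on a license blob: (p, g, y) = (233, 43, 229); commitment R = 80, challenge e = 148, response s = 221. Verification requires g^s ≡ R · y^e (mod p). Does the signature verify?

g^s mod p:
Squares mod 233: 43^1≡43, 43^2≡218, 43^4≡225, 43^8≡64, 43^16≡135, 43^32≡51, 43^64≡38, 43^128≡46
221 = 128 + 64 + 16 + 8 + 4 + 1, so 43^221 ≡ 46·38·135·64·225·43 ≡ 227 (mod 233)
R · y^e mod p:
Squares mod 233: 229^1≡229, 229^2≡16, 229^4≡23, 229^8≡63, 229^16≡8, 229^32≡64, 229^64≡135, 229^128≡51
148 = 128 + 16 + 4, so 229^148 ≡ 51·8·23 ≡ 64 (mod 233)
80·64 = 5120 ≡ 227 (mod 233)
227 ≡ 227 (mod 233); signature holds.

verifies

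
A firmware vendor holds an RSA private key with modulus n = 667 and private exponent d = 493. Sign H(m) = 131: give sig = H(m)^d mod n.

Squares mod 667: (H(m))^1≡131, (H(m))^2≡486, (H(m))^4≡78, (H(m))^8≡81, (H(m))^16≡558, (H(m))^32≡542, (H(m))^64≡284, (H(m))^128≡616, (H(m))^256≡600
493 = 256 + 128 + 64 + 32 + 8 + 4 + 1, so (H(m))^493 ≡ 600·616·284·542·81·78·131 ≡ 192 (mod 667)

192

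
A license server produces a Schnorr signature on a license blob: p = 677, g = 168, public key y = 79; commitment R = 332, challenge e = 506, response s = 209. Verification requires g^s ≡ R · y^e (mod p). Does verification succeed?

passes

g^s mod p:
168^2 = 28224 ≡ 467
168^4 ≡ 467^2 = 218089 ≡ 95
168^8 ≡ 95^2 = 9025 ≡ 224
168^16 ≡ 224^2 = 50176 ≡ 78
168^32 ≡ 78^2 = 6084 ≡ 668
168^64 ≡ 668^2 = 446224 ≡ 81
168^128 ≡ 81^2 = 6561 ≡ 468
209 = 128 + 64 + 16 + 1, so 168^209 ≡ 468·81·78·168 ≡ 390 (mod 677)
R · y^e mod p:
79^2 = 6241 ≡ 148
79^4 ≡ 148^2 = 21904 ≡ 240
79^8 ≡ 240^2 = 57600 ≡ 55
79^16 ≡ 55^2 = 3025 ≡ 317
79^32 ≡ 317^2 = 100489 ≡ 293
79^64 ≡ 293^2 = 85849 ≡ 547
79^128 ≡ 547^2 = 299209 ≡ 652
79^256 ≡ 652^2 = 425104 ≡ 625
506 = 256 + 128 + 64 + 32 + 16 + 8 + 2, so 79^506 ≡ 625·652·547·293·317·55·148 ≡ 617 (mod 677)
332·617 = 204844 ≡ 390 (mod 677)
390 ≡ 390 (mod 677); signature holds.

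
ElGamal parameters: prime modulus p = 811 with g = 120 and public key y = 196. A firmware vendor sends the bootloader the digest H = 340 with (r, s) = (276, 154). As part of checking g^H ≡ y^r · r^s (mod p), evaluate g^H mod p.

130

120^2 = 14400 ≡ 613
120^4 ≡ 613^2 = 375769 ≡ 276
120^8 ≡ 276^2 = 76176 ≡ 753
120^16 ≡ 753^2 = 567009 ≡ 120
120^32 ≡ 120^2 = 14400 ≡ 613
120^64 ≡ 613^2 = 375769 ≡ 276
120^128 ≡ 276^2 = 76176 ≡ 753
120^256 ≡ 753^2 = 567009 ≡ 120
340 = 256 + 64 + 16 + 4, so 120^340 ≡ 120·276·120·276 ≡ 130 (mod 811)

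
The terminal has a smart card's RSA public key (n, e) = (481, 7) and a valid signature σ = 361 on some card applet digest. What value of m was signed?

465

σ^2 ≡ 361^2 = 130321 ≡ 451
σ^4 ≡ 451^2 = 203401 ≡ 419
7 = 4 + 2 + 1, so σ^7 ≡ 419·451·361 ≡ 465 (mod 481)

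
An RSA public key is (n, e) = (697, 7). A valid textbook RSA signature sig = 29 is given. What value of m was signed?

sig^7 mod 697 = 347

347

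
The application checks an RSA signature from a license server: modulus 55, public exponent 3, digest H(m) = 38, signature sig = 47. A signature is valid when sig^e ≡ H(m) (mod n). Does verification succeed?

passes

sig^2 ≡ 47^2 = 2209 ≡ 9
3 = 2 + 1, so sig^3 ≡ 9·47 ≡ 38 (mod 55)
38 = H(m), so the signature checks out.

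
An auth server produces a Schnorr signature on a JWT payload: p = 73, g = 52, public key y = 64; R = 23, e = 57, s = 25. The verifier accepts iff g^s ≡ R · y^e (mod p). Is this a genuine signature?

g^s mod p:
Squares mod 73: 52^1≡52, 52^2≡3, 52^4≡9, 52^8≡8, 52^16≡64
25 = 16 + 8 + 1, so 52^25 ≡ 64·8·52 ≡ 52 (mod 73)
R · y^e mod p:
Squares mod 73: 64^1≡64, 64^2≡8, 64^4≡64, 64^8≡8, 64^16≡64, 64^32≡8
57 = 32 + 16 + 8 + 1, so 64^57 ≡ 8·64·8·64 ≡ 1 (mod 73)
23·1 = 23 ≡ 23 (mod 73)
52 ≠ 23; the check fails.

forged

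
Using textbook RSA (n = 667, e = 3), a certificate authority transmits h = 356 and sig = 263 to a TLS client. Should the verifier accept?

accept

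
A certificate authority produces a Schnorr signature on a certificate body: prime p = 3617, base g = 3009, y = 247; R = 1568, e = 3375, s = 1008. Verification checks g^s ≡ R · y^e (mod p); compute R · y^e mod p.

957

247^3375 mod 3617 = 3034
R · y^e ≡ 1568·3034 = 4757312 ≡ 957 (mod 3617)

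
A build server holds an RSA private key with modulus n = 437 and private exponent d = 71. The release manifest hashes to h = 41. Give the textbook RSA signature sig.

h^2 ≡ 41^2 = 1681 ≡ 370
h^4 ≡ 370^2 = 136900 ≡ 119
h^8 ≡ 119^2 = 14161 ≡ 177
h^16 ≡ 177^2 = 31329 ≡ 302
h^32 ≡ 302^2 = 91204 ≡ 308
h^64 ≡ 308^2 = 94864 ≡ 35
71 = 64 + 4 + 2 + 1, so h^71 ≡ 35·119·370·41 ≡ 279 (mod 437)

279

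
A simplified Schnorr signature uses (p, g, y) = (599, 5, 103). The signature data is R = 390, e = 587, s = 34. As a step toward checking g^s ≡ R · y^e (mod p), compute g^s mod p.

180

5^2 = 25
5^4 ≡ 25^2 = 625 ≡ 26
5^8 ≡ 26^2 = 676 ≡ 77
5^16 ≡ 77^2 = 5929 ≡ 538
5^32 ≡ 538^2 = 289444 ≡ 127
34 = 32 + 2, so 5^34 ≡ 127·25 ≡ 180 (mod 599)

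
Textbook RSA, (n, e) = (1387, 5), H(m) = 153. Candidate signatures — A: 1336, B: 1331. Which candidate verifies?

Candidate A: Squares mod 1387: 1336^1≡1336, 1336^2≡1214, 1336^4≡802; 5 = 4 + 1, so 1336^5 ≡ 802·1336 ≡ 708 (mod 1387)
Candidate B: Squares mod 1387: 1331^1≡1331, 1331^2≡362, 1331^4≡666; 5 = 4 + 1, so 1331^5 ≡ 666·1331 ≡ 153 (mod 1387)
  → matches H(m) = 153

B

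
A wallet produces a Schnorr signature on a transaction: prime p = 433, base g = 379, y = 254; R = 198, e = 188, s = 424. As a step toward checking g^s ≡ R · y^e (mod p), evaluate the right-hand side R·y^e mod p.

254^2 = 64516 ≡ 432
254^4 ≡ 432^2 = 186624 ≡ 1
254^8 ≡ 1^2 = 1
254^16 ≡ 1^2 = 1
254^32 ≡ 1^2 = 1
254^64 ≡ 1^2 = 1
254^128 ≡ 1^2 = 1
188 = 128 + 32 + 16 + 8 + 4, so 254^188 ≡ 1·1·1·1·1 ≡ 1 (mod 433)
R · y^e ≡ 198·1 = 198 ≡ 198 (mod 433)

198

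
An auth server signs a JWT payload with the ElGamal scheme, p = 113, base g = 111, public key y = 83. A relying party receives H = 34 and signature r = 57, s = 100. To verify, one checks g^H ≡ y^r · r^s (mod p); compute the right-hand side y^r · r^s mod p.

83^57 mod 113 = 83
57^100 mod 113 = 28
y^r · r^s ≡ 83·28 = 2324 ≡ 64 (mod 113)

64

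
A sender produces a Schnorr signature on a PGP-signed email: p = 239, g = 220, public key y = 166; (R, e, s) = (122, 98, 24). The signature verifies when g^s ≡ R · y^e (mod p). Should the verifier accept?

reject

g^s mod p:
Squares mod 239: 220^1≡220, 220^2≡122, 220^4≡66, 220^8≡54, 220^16≡48
24 = 16 + 8, so 220^24 ≡ 48·54 ≡ 202 (mod 239)
R · y^e mod p:
Squares mod 239: 166^1≡166, 166^2≡71, 166^4≡22, 166^8≡6, 166^16≡36, 166^32≡101, 166^64≡163
98 = 64 + 32 + 2, so 166^98 ≡ 163·101·71 ≡ 163 (mod 239)
122·163 = 19886 ≡ 49 (mod 239)
202 ≠ 49; the check fails.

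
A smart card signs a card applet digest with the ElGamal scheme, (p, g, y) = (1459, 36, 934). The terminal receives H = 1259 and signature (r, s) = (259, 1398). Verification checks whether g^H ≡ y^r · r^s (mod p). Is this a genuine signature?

genuine

Left side g^H mod p:
Squares mod 1459: 36^1≡36, 36^2≡1296, 36^4≡307, 36^8≡873, 36^16≡531, 36^32≡374, 36^64≡1271, 36^128≡328, 36^256≡1077, 36^512≡24, 36^1024≡576
1259 = 1024 + 128 + 64 + 32 + 8 + 2 + 1, so 36^1259 ≡ 576·328·1271·374·873·1296·36 ≡ 344 (mod 1459)
Right side y^r · r^s mod p:
Squares mod 1459: 934^1≡934, 934^2≡1333, 934^4≡1286, 934^8≡749, 934^16≡745, 934^32≡605, 934^64≡1275, 934^128≡299, 934^256≡402
259 = 256 + 2 + 1, so 934^259 ≡ 402·1333·934 ≡ 566 (mod 1459)
Squares mod 1459: 259^1≡259, 259^2≡1426, 259^4≡1089, 259^8≡1213, 259^16≡697, 259^32≡1421, 259^64≡1444, 259^128≡225, 259^256≡1019, 259^512≡1012, 259^1024≡1385
1398 = 1024 + 256 + 64 + 32 + 16 + 4 + 2, so 259^1398 ≡ 1385·1019·1444·1421·697·1089·1426 ≡ 511 (mod 1459)
566·511 = 289226 ≡ 344 (mod 1459)
344 ≡ 344 (mod 1459), so the signature is genuine.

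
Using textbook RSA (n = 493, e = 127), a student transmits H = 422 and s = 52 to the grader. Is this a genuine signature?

s^127 mod 493 = 52
The recovered value 52 does not match the digest 422.

forged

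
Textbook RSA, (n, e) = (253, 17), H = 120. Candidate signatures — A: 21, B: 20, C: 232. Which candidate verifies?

A

Candidate A: Squares mod 253: 21^1≡21, 21^2≡188, 21^4≡177, 21^8≡210, 21^16≡78; 17 = 16 + 1, so 21^17 ≡ 78·21 ≡ 120 (mod 253)
  → matches H = 120
Candidate B: Squares mod 253: 20^1≡20, 20^2≡147, 20^4≡104, 20^8≡190, 20^16≡174; 17 = 16 + 1, so 20^17 ≡ 174·20 ≡ 191 (mod 253)
Candidate C: Squares mod 253: 232^1≡232, 232^2≡188, 232^4≡177, 232^8≡210, 232^16≡78; 17 = 16 + 1, so 232^17 ≡ 78·232 ≡ 133 (mod 253)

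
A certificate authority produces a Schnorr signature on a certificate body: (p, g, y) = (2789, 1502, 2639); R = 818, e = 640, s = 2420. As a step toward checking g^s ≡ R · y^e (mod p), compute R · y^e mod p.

191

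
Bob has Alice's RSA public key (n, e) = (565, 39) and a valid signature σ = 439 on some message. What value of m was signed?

554

Squares mod 565: σ^1≡439, σ^2≡56, σ^4≡311, σ^8≡106, σ^16≡501, σ^32≡141
39 = 32 + 4 + 2 + 1, so σ^39 ≡ 141·311·56·439 ≡ 554 (mod 565)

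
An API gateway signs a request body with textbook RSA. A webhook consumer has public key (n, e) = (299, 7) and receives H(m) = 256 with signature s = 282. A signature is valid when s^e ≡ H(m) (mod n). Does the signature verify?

verifies

s^7 mod 299 = 256
Since 256 equals the digest 256, verification succeeds.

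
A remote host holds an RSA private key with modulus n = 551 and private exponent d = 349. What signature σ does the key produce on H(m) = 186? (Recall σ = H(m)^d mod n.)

(H(m))^2 ≡ 186^2 = 34596 ≡ 434
(H(m))^4 ≡ 434^2 = 188356 ≡ 465
(H(m))^8 ≡ 465^2 = 216225 ≡ 233
(H(m))^16 ≡ 233^2 = 54289 ≡ 291
(H(m))^32 ≡ 291^2 = 84681 ≡ 378
(H(m))^64 ≡ 378^2 = 142884 ≡ 175
(H(m))^128 ≡ 175^2 = 30625 ≡ 320
(H(m))^256 ≡ 320^2 = 102400 ≡ 465
349 = 256 + 64 + 16 + 8 + 4 + 1, so (H(m))^349 ≡ 465·175·291·233·465·186 ≡ 70 (mod 551)

70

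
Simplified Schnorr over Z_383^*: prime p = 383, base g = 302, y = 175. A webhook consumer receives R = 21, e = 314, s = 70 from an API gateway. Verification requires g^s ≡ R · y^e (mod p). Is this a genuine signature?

g^s mod p:
302^70 mod 383 = 136
R · y^e mod p:
175^314 mod 383 = 353
21·353 = 7413 ≡ 136 (mod 383)
136 ≡ 136 (mod 383); signature holds.

genuine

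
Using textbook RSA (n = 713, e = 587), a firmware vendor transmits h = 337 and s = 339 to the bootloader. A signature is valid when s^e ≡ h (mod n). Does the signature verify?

verifies

s^587 mod 713 = 337
s^587 mod 713 = 337 matches h.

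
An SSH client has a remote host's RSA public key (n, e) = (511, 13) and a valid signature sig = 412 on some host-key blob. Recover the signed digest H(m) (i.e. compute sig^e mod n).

496

Squares mod 511: sig^1≡412, sig^2≡92, sig^4≡288, sig^8≡162
13 = 8 + 4 + 1, so sig^13 ≡ 162·288·412 ≡ 496 (mod 511)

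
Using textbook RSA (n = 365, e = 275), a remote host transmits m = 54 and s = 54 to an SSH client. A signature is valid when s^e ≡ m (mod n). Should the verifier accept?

reject

s^2 ≡ 54^2 = 2916 ≡ 361
s^4 ≡ 361^2 = 130321 ≡ 16
s^8 ≡ 16^2 = 256
s^16 ≡ 256^2 = 65536 ≡ 201
s^32 ≡ 201^2 = 40401 ≡ 251
s^64 ≡ 251^2 = 63001 ≡ 221
s^128 ≡ 221^2 = 48841 ≡ 296
s^256 ≡ 296^2 = 87616 ≡ 16
275 = 256 + 16 + 2 + 1, so s^275 ≡ 16·201·361·54 ≡ 304 (mod 365)
s^275 mod 365 = 304, but m = 54.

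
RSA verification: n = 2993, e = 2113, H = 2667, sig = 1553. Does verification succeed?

passes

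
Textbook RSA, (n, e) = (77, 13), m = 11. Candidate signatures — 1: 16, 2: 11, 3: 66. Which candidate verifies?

2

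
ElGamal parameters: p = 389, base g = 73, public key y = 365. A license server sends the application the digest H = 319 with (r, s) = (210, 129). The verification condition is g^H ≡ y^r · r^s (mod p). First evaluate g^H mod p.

96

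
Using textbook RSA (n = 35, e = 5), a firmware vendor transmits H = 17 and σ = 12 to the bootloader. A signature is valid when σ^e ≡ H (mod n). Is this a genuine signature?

genuine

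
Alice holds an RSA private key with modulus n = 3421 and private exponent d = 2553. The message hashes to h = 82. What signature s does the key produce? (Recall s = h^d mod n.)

191

h^2553 mod 3421 = 191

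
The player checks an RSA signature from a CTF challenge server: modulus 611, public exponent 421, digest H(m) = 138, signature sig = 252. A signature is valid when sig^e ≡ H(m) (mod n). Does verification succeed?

fails

sig^2 ≡ 252^2 = 63504 ≡ 571
sig^4 ≡ 571^2 = 326041 ≡ 378
sig^8 ≡ 378^2 = 142884 ≡ 521
sig^16 ≡ 521^2 = 271441 ≡ 157
sig^32 ≡ 157^2 = 24649 ≡ 209
sig^64 ≡ 209^2 = 43681 ≡ 300
sig^128 ≡ 300^2 = 90000 ≡ 183
sig^256 ≡ 183^2 = 33489 ≡ 495
421 = 256 + 128 + 32 + 4 + 1, so sig^421 ≡ 495·183·209·378·252 ≡ 473 (mod 611)
sig^421 mod 611 = 473, but H(m) = 138.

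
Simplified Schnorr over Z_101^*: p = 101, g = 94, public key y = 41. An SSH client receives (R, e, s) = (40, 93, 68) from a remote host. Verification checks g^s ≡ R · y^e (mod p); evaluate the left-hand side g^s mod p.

94^68 mod 101 = 56

56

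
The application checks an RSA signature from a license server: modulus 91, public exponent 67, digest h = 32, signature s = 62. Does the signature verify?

s^2 ≡ 62^2 = 3844 ≡ 22
s^4 ≡ 22^2 = 484 ≡ 29
s^8 ≡ 29^2 = 841 ≡ 22
s^16 ≡ 22^2 = 484 ≡ 29
s^32 ≡ 29^2 = 841 ≡ 22
s^64 ≡ 22^2 = 484 ≡ 29
67 = 64 + 2 + 1, so s^67 ≡ 29·22·62 ≡ 62 (mod 91)
62 ≠ 32, so verification fails.

does not verify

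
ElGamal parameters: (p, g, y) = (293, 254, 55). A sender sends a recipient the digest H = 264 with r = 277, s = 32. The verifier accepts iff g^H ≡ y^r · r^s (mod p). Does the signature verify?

verifies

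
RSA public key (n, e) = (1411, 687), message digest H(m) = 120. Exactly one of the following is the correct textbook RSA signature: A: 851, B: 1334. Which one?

Candidate A: 851^2 = 724201 ≡ 358; 851^4 ≡ 358^2 = 128164 ≡ 1174; 851^8 ≡ 1174^2 = 1378276 ≡ 1140; 851^16 ≡ 1140^2 = 1299600 ≡ 69; 851^32 ≡ 69^2 = 4761 ≡ 528; 851^64 ≡ 528^2 = 278784 ≡ 817; 851^128 ≡ 817^2 = 667489 ≡ 86; 851^256 ≡ 86^2 = 7396 ≡ 341; 851^512 ≡ 341^2 = 116281 ≡ 579; 687 = 512 + 128 + 32 + 8 + 4 + 2 + 1, so 851^687 ≡ 579·86·528·1140·1174·358·851 ≡ 120 (mod 1411)
  → matches H(m) = 120
Candidate B: 1334^2 = 1779556 ≡ 285; 1334^4 ≡ 285^2 = 81225 ≡ 798; 1334^8 ≡ 798^2 = 636804 ≡ 443; 1334^16 ≡ 443^2 = 196249 ≡ 120; 1334^32 ≡ 120^2 = 14400 ≡ 290; 1334^64 ≡ 290^2 = 84100 ≡ 851; 1334^128 ≡ 851^2 = 724201 ≡ 358; 1334^256 ≡ 358^2 = 128164 ≡ 1174; 1334^512 ≡ 1174^2 = 1378276 ≡ 1140; 687 = 512 + 128 + 32 + 8 + 4 + 2 + 1, so 1334^687 ≡ 1140·358·290·443·798·285·1334 ≡ 491 (mod 1411)

A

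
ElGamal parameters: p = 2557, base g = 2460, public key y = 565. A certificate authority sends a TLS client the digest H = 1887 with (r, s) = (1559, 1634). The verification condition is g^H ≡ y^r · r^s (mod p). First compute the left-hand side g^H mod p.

2460^2 = 6051600 ≡ 1738
2460^4 ≡ 1738^2 = 3020644 ≡ 827
2460^8 ≡ 827^2 = 683929 ≡ 1210
2460^16 ≡ 1210^2 = 1464100 ≡ 1496
2460^32 ≡ 1496^2 = 2238016 ≡ 641
2460^64 ≡ 641^2 = 410881 ≡ 1761
2460^128 ≡ 1761^2 = 3101121 ≡ 2037
2460^256 ≡ 2037^2 = 4149369 ≡ 1915
2460^512 ≡ 1915^2 = 3667225 ≡ 487
2460^1024 ≡ 487^2 = 237169 ≡ 1925
1887 = 1024 + 512 + 256 + 64 + 16 + 8 + 4 + 2 + 1, so 2460^1887 ≡ 1925·487·1915·1761·1496·1210·827·1738·2460 ≡ 2089 (mod 2557)

2089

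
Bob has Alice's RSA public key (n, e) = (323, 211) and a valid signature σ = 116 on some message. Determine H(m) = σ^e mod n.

Squares mod 323: σ^1≡116, σ^2≡213, σ^4≡149, σ^8≡237, σ^16≡290, σ^32≡120, σ^64≡188, σ^128≡137
211 = 128 + 64 + 16 + 2 + 1, so σ^211 ≡ 137·188·290·213·116 ≡ 41 (mod 323)

41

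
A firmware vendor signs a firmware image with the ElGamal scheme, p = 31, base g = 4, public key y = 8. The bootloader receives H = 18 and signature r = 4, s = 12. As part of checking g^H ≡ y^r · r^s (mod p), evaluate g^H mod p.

2

4^2 = 16
4^4 ≡ 16^2 = 256 ≡ 8
4^8 ≡ 8^2 = 64 ≡ 2
4^16 ≡ 2^2 = 4
18 = 16 + 2, so 4^18 ≡ 4·16 ≡ 2 (mod 31)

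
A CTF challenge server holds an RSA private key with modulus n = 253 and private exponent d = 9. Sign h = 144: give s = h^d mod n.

177

h^2 ≡ 144^2 = 20736 ≡ 243
h^4 ≡ 243^2 = 59049 ≡ 100
h^8 ≡ 100^2 = 10000 ≡ 133
9 = 8 + 1, so h^9 ≡ 133·144 ≡ 177 (mod 253)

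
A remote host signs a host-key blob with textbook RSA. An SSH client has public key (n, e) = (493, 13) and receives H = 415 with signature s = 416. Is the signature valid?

s^13 mod 493 = 26
The recovered value 26 does not match the digest 415.

invalid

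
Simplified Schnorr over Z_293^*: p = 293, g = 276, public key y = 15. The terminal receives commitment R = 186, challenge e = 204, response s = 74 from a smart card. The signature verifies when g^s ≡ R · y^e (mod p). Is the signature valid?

invalid

g^s mod p:
276^74 mod 293 = 17
R · y^e mod p:
15^204 mod 293 = 24
186·24 = 4464 ≡ 69 (mod 293)
17 ≠ 69; the check fails.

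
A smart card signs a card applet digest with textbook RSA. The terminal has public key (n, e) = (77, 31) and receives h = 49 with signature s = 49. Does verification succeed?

s^2 ≡ 49^2 = 2401 ≡ 14
s^4 ≡ 14^2 = 196 ≡ 42
s^8 ≡ 42^2 = 1764 ≡ 70
s^16 ≡ 70^2 = 4900 ≡ 49
31 = 16 + 8 + 4 + 2 + 1, so s^31 ≡ 49·70·42·14·49 ≡ 49 (mod 77)
Since 49 equals the digest 49, verification succeeds.

passes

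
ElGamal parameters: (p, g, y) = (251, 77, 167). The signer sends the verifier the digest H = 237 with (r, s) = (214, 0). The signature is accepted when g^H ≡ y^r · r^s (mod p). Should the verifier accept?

Left side g^H mod p:
77^2 = 5929 ≡ 156
77^4 ≡ 156^2 = 24336 ≡ 240
77^8 ≡ 240^2 = 57600 ≡ 121
77^16 ≡ 121^2 = 14641 ≡ 83
77^32 ≡ 83^2 = 6889 ≡ 112
77^64 ≡ 112^2 = 12544 ≡ 245
77^128 ≡ 245^2 = 60025 ≡ 36
237 = 128 + 64 + 32 + 8 + 4 + 1, so 77^237 ≡ 36·245·112·121·240·77 ≡ 54 (mod 251)
Right side y^r · r^s mod p:
167^2 = 27889 ≡ 28
167^4 ≡ 28^2 = 784 ≡ 31
167^8 ≡ 31^2 = 961 ≡ 208
167^16 ≡ 208^2 = 43264 ≡ 92
167^32 ≡ 92^2 = 8464 ≡ 181
167^64 ≡ 181^2 = 32761 ≡ 131
167^128 ≡ 131^2 = 17161 ≡ 93
214 = 128 + 64 + 16 + 4 + 2, so 167^214 ≡ 93·131·92·31·28 ≡ 110 (mod 251)
214^0 mod 251 = 1
110·1 = 110 ≡ 110 (mod 251)
54 ≠ 110, so verification fails.

reject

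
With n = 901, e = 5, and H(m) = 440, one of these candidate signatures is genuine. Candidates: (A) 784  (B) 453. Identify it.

A

Candidate A: 784^2 = 614656 ≡ 174; 784^4 ≡ 174^2 = 30276 ≡ 543; 5 = 4 + 1, so 784^5 ≡ 543·784 ≡ 440 (mod 901)
  → matches H(m) = 440
Candidate B: 453^2 = 205209 ≡ 682; 453^4 ≡ 682^2 = 465124 ≡ 208; 5 = 4 + 1, so 453^5 ≡ 208·453 ≡ 520 (mod 901)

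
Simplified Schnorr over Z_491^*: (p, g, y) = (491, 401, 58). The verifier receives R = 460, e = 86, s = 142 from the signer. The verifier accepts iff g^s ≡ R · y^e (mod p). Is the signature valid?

g^s mod p:
Squares mod 491: 401^1≡401, 401^2≡244, 401^4≡125, 401^8≡404, 401^16≡204, 401^32≡372, 401^64≡413, 401^128≡192
142 = 128 + 8 + 4 + 2, so 401^142 ≡ 192·404·125·244 ≡ 402 (mod 491)
R · y^e mod p:
Squares mod 491: 58^1≡58, 58^2≡418, 58^4≡419, 58^8≡274, 58^16≡444, 58^32≡245, 58^64≡123
86 = 64 + 16 + 4 + 2, so 58^86 ≡ 123·444·419·418 ≡ 108 (mod 491)
460·108 = 49680 ≡ 89 (mod 491)
402 ≠ 89; the check fails.

invalid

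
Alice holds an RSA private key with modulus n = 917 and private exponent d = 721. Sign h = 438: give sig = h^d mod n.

767

h^2 ≡ 438^2 = 191844 ≡ 191
h^4 ≡ 191^2 = 36481 ≡ 718
h^8 ≡ 718^2 = 515524 ≡ 170
h^16 ≡ 170^2 = 28900 ≡ 473
h^32 ≡ 473^2 = 223729 ≡ 898
h^64 ≡ 898^2 = 806404 ≡ 361
h^128 ≡ 361^2 = 130321 ≡ 107
h^256 ≡ 107^2 = 11449 ≡ 445
h^512 ≡ 445^2 = 198025 ≡ 870
721 = 512 + 128 + 64 + 16 + 1, so h^721 ≡ 870·107·361·473·438 ≡ 767 (mod 917)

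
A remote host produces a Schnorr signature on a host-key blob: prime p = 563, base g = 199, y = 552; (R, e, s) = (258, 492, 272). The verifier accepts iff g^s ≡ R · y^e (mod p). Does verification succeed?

fails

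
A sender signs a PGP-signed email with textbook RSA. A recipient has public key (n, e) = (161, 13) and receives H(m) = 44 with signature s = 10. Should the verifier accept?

s^2 ≡ 10^2 = 100
s^4 ≡ 100^2 = 10000 ≡ 18
s^8 ≡ 18^2 = 324 ≡ 2
13 = 8 + 4 + 1, so s^13 ≡ 2·18·10 ≡ 38 (mod 161)
The recovered value 38 does not match the digest 44.

reject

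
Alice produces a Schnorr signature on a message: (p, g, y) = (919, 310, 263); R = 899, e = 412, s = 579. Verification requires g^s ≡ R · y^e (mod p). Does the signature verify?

g^s mod p:
Squares mod 919: 310^1≡310, 310^2≡524, 310^4≡714, 310^8≡670, 310^16≡428, 310^32≡303, 310^64≡828, 310^128≡10, 310^256≡100, 310^512≡810
579 = 512 + 64 + 2 + 1, so 310^579 ≡ 810·828·524·310 ≡ 96 (mod 919)
R · y^e mod p:
Squares mod 919: 263^1≡263, 263^2≡244, 263^4≡720, 263^8≡84, 263^16≡623, 263^32≡311, 263^64≡226, 263^128≡531, 263^256≡747
412 = 256 + 128 + 16 + 8 + 4, so 263^412 ≡ 747·531·623·84·720 ≡ 664 (mod 919)
899·664 = 596936 ≡ 505 (mod 919)
96 ≠ 505; the check fails.

does not verify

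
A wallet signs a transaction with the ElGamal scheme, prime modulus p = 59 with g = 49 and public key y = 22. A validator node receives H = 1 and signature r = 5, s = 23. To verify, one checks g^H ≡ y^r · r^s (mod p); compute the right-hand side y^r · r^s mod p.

49

22^2 = 484 ≡ 12
22^4 ≡ 12^2 = 144 ≡ 26
5 = 4 + 1, so 22^5 ≡ 26·22 ≡ 41 (mod 59)
5^2 = 25
5^4 ≡ 25^2 = 625 ≡ 35
5^8 ≡ 35^2 = 1225 ≡ 45
5^16 ≡ 45^2 = 2025 ≡ 19
23 = 16 + 4 + 2 + 1, so 5^23 ≡ 19·35·25·5 ≡ 53 (mod 59)
y^r · r^s ≡ 41·53 = 2173 ≡ 49 (mod 59)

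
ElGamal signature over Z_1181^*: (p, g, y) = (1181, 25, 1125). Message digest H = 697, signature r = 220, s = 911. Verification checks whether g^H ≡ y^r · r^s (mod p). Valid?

no

Left side g^H mod p:
25^2 = 625
25^4 ≡ 625^2 = 390625 ≡ 895
25^8 ≡ 895^2 = 801025 ≡ 307
25^16 ≡ 307^2 = 94249 ≡ 950
25^32 ≡ 950^2 = 902500 ≡ 216
25^64 ≡ 216^2 = 46656 ≡ 597
25^128 ≡ 597^2 = 356409 ≡ 928
25^256 ≡ 928^2 = 861184 ≡ 235
25^512 ≡ 235^2 = 55225 ≡ 899
697 = 512 + 128 + 32 + 16 + 8 + 1, so 25^697 ≡ 899·928·216·950·307·25 ≡ 565 (mod 1181)
Right side y^r · r^s mod p:
1125^2 = 1265625 ≡ 774
1125^4 ≡ 774^2 = 599076 ≡ 309
1125^8 ≡ 309^2 = 95481 ≡ 1001
1125^16 ≡ 1001^2 = 1002001 ≡ 513
1125^32 ≡ 513^2 = 263169 ≡ 987
1125^64 ≡ 987^2 = 974169 ≡ 1025
1125^128 ≡ 1025^2 = 1050625 ≡ 716
220 = 128 + 64 + 16 + 8 + 4, so 1125^220 ≡ 716·1025·513·1001·309 ≡ 883 (mod 1181)
220^2 = 48400 ≡ 1160
220^4 ≡ 1160^2 = 1345600 ≡ 441
220^8 ≡ 441^2 = 194481 ≡ 797
220^16 ≡ 797^2 = 635209 ≡ 1012
220^32 ≡ 1012^2 = 1024144 ≡ 217
220^64 ≡ 217^2 = 47089 ≡ 1030
220^128 ≡ 1030^2 = 1060900 ≡ 362
220^256 ≡ 362^2 = 131044 ≡ 1134
220^512 ≡ 1134^2 = 1285956 ≡ 1028
911 = 512 + 256 + 128 + 8 + 4 + 2 + 1, so 220^911 ≡ 1028·1134·362·797·441·1160·220 ≡ 58 (mod 1181)
883·58 = 51214 ≡ 431 (mod 1181)
565 ≠ 431, so verification fails.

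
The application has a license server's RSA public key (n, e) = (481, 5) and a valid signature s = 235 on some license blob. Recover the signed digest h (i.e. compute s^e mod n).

183

s^2 ≡ 235^2 = 55225 ≡ 391
s^4 ≡ 391^2 = 152881 ≡ 404
5 = 4 + 1, so s^5 ≡ 404·235 ≡ 183 (mod 481)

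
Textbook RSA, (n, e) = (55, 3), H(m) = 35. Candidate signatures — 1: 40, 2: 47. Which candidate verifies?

Candidate 1: 40^2 = 1600 ≡ 5; 3 = 2 + 1, so 40^3 ≡ 5·40 ≡ 35 (mod 55)
  → matches H(m) = 35
Candidate 2: 47^2 = 2209 ≡ 9; 3 = 2 + 1, so 47^3 ≡ 9·47 ≡ 38 (mod 55)

1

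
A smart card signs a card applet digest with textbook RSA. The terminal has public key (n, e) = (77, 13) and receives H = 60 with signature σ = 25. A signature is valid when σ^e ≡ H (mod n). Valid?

Squares mod 77: σ^1≡25, σ^2≡9, σ^4≡4, σ^8≡16
13 = 8 + 4 + 1, so σ^13 ≡ 16·4·25 ≡ 60 (mod 77)
σ^13 mod 77 = 60 matches H.

yes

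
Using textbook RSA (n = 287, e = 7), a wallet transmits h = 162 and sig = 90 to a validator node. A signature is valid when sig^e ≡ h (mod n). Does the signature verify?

does not verify

sig^2 ≡ 90^2 = 8100 ≡ 64
sig^4 ≡ 64^2 = 4096 ≡ 78
7 = 4 + 2 + 1, so sig^7 ≡ 78·64·90 ≡ 125 (mod 287)
125 ≠ 162, so verification fails.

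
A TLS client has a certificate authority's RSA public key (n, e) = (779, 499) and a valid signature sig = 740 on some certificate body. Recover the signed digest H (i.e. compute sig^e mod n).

sig^2 ≡ 740^2 = 547600 ≡ 742
sig^4 ≡ 742^2 = 550564 ≡ 590
sig^8 ≡ 590^2 = 348100 ≡ 666
sig^16 ≡ 666^2 = 443556 ≡ 305
sig^32 ≡ 305^2 = 93025 ≡ 324
sig^64 ≡ 324^2 = 104976 ≡ 590
sig^128 ≡ 590^2 = 348100 ≡ 666
sig^256 ≡ 666^2 = 443556 ≡ 305
499 = 256 + 128 + 64 + 32 + 16 + 2 + 1, so sig^499 ≡ 305·666·590·324·305·742·740 ≡ 759 (mod 779)

759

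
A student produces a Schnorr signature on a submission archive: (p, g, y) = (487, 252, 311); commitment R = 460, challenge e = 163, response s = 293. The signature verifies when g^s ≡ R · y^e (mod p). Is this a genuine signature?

forged

g^s mod p:
252^2 = 63504 ≡ 194
252^4 ≡ 194^2 = 37636 ≡ 137
252^8 ≡ 137^2 = 18769 ≡ 263
252^16 ≡ 263^2 = 69169 ≡ 15
252^32 ≡ 15^2 = 225
252^64 ≡ 225^2 = 50625 ≡ 464
252^128 ≡ 464^2 = 215296 ≡ 42
252^256 ≡ 42^2 = 1764 ≡ 303
293 = 256 + 32 + 4 + 1, so 252^293 ≡ 303·225·137·252 ≡ 265 (mod 487)
R · y^e mod p:
311^2 = 96721 ≡ 295
311^4 ≡ 295^2 = 87025 ≡ 339
311^8 ≡ 339^2 = 114921 ≡ 476
311^16 ≡ 476^2 = 226576 ≡ 121
311^32 ≡ 121^2 = 14641 ≡ 31
311^64 ≡ 31^2 = 961 ≡ 474
311^128 ≡ 474^2 = 224676 ≡ 169
163 = 128 + 32 + 2 + 1, so 311^163 ≡ 169·31·295·311 ≡ 100 (mod 487)
460·100 = 46000 ≡ 222 (mod 487)
265 ≠ 222; the check fails.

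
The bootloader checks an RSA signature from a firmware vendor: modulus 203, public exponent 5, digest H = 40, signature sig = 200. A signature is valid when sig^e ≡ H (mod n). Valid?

no

sig^2 ≡ 200^2 = 40000 ≡ 9
sig^4 ≡ 9^2 = 81
5 = 4 + 1, so sig^5 ≡ 81·200 ≡ 163 (mod 203)
sig^5 mod 203 = 163, but H = 40.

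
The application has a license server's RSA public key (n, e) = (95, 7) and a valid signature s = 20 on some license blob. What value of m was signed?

s^7 mod 95 = 20

20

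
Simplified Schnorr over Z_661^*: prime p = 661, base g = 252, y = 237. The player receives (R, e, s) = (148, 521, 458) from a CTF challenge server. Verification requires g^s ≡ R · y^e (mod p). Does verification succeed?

g^s mod p:
Squares mod 661: 252^1≡252, 252^2≡48, 252^4≡321, 252^8≡586, 252^16≡337, 252^32≡538, 252^64≡587, 252^128≡188, 252^256≡311
458 = 256 + 128 + 64 + 8 + 2, so 252^458 ≡ 311·188·587·586·48 ≡ 473 (mod 661)
R · y^e mod p:
Squares mod 661: 237^1≡237, 237^2≡645, 237^4≡256, 237^8≡97, 237^16≡155, 237^32≡229, 237^64≡222, 237^128≡370, 237^256≡73, 237^512≡41
521 = 512 + 8 + 1, so 237^521 ≡ 41·97·237 ≡ 624 (mod 661)
148·624 = 92352 ≡ 473 (mod 661)
473 ≡ 473 (mod 661); signature holds.

passes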